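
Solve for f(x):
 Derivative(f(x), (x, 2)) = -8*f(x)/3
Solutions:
 f(x) = C1*sin(2*sqrt(6)*x/3) + C2*cos(2*sqrt(6)*x/3)


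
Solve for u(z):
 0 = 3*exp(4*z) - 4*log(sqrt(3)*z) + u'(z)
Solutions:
 u(z) = C1 + 4*z*log(z) + 2*z*(-2 + log(3)) - 3*exp(4*z)/4


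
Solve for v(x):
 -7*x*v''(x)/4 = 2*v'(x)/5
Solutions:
 v(x) = C1 + C2*x^(27/35)


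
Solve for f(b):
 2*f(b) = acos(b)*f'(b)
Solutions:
 f(b) = C1*exp(2*Integral(1/acos(b), b))


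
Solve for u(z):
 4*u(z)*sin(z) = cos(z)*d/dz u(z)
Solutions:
 u(z) = C1/cos(z)^4


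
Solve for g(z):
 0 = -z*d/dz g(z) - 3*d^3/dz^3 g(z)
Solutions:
 g(z) = C1 + Integral(C2*airyai(-3^(2/3)*z/3) + C3*airybi(-3^(2/3)*z/3), z)


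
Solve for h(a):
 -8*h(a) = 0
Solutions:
 h(a) = 0


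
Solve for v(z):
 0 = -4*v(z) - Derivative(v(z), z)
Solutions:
 v(z) = C1*exp(-4*z)


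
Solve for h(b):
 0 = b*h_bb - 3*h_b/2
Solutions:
 h(b) = C1 + C2*b^(5/2)


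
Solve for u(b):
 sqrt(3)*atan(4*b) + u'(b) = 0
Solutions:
 u(b) = C1 - sqrt(3)*(b*atan(4*b) - log(16*b^2 + 1)/8)


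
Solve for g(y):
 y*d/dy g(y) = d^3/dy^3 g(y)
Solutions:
 g(y) = C1 + Integral(C2*airyai(y) + C3*airybi(y), y)


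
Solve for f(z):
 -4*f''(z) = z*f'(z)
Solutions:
 f(z) = C1 + C2*erf(sqrt(2)*z/4)


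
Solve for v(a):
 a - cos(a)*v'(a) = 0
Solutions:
 v(a) = C1 + Integral(a/cos(a), a)


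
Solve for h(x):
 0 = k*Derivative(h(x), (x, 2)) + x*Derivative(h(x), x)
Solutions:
 h(x) = C1 + C2*sqrt(k)*erf(sqrt(2)*x*sqrt(1/k)/2)


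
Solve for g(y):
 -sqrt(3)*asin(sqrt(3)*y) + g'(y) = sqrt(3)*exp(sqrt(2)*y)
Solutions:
 g(y) = C1 + sqrt(3)*(y*asin(sqrt(3)*y) + sqrt(3)*sqrt(1 - 3*y^2)/3) + sqrt(6)*exp(sqrt(2)*y)/2


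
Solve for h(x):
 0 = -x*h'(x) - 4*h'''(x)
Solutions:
 h(x) = C1 + Integral(C2*airyai(-2^(1/3)*x/2) + C3*airybi(-2^(1/3)*x/2), x)


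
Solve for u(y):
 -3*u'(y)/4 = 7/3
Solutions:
 u(y) = C1 - 28*y/9


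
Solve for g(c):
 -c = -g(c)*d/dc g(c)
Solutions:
 g(c) = -sqrt(C1 + c^2)
 g(c) = sqrt(C1 + c^2)


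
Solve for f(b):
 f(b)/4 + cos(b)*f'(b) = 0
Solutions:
 f(b) = C1*(sin(b) - 1)^(1/8)/(sin(b) + 1)^(1/8)


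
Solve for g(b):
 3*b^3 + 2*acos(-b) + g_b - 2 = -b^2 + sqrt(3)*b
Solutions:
 g(b) = C1 - 3*b^4/4 - b^3/3 + sqrt(3)*b^2/2 - 2*b*acos(-b) + 2*b - 2*sqrt(1 - b^2)


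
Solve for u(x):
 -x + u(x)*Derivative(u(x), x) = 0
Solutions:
 u(x) = -sqrt(C1 + x^2)
 u(x) = sqrt(C1 + x^2)


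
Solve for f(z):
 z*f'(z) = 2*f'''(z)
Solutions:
 f(z) = C1 + Integral(C2*airyai(2^(2/3)*z/2) + C3*airybi(2^(2/3)*z/2), z)


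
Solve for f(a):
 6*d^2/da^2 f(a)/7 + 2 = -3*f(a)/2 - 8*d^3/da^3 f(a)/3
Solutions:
 f(a) = C1*exp(a*(-6 + 3*3^(1/3)/(14*sqrt(2422) + 689)^(1/3) + 3^(2/3)*(14*sqrt(2422) + 689)^(1/3))/56)*sin(3*3^(1/6)*a*(-(14*sqrt(2422) + 689)^(1/3) + 3^(2/3)/(14*sqrt(2422) + 689)^(1/3))/56) + C2*exp(a*(-6 + 3*3^(1/3)/(14*sqrt(2422) + 689)^(1/3) + 3^(2/3)*(14*sqrt(2422) + 689)^(1/3))/56)*cos(3*3^(1/6)*a*(-(14*sqrt(2422) + 689)^(1/3) + 3^(2/3)/(14*sqrt(2422) + 689)^(1/3))/56) + C3*exp(-a*(3*3^(1/3)/(14*sqrt(2422) + 689)^(1/3) + 3 + 3^(2/3)*(14*sqrt(2422) + 689)^(1/3))/28) - 4/3


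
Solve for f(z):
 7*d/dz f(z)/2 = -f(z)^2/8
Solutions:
 f(z) = 28/(C1 + z)


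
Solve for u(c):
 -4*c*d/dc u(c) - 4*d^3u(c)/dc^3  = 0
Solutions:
 u(c) = C1 + Integral(C2*airyai(-c) + C3*airybi(-c), c)


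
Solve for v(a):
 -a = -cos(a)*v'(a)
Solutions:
 v(a) = C1 + Integral(a/cos(a), a)


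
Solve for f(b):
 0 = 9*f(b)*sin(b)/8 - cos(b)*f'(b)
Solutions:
 f(b) = C1/cos(b)^(9/8)


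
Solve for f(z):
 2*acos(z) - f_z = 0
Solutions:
 f(z) = C1 + 2*z*acos(z) - 2*sqrt(1 - z^2)


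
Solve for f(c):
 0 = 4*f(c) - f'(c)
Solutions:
 f(c) = C1*exp(4*c)


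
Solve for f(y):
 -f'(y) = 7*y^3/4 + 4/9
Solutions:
 f(y) = C1 - 7*y^4/16 - 4*y/9


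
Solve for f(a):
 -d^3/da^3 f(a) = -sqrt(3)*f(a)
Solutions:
 f(a) = C3*exp(3^(1/6)*a) + (C1*sin(3^(2/3)*a/2) + C2*cos(3^(2/3)*a/2))*exp(-3^(1/6)*a/2)


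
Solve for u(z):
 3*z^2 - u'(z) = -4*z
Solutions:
 u(z) = C1 + z^3 + 2*z^2


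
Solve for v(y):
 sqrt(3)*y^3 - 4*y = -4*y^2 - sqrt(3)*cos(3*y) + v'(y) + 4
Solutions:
 v(y) = C1 + sqrt(3)*y^4/4 + 4*y^3/3 - 2*y^2 - 4*y + sqrt(3)*sin(3*y)/3


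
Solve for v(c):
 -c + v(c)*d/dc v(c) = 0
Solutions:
 v(c) = -sqrt(C1 + c^2)
 v(c) = sqrt(C1 + c^2)


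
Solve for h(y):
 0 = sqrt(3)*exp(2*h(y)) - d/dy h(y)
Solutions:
 h(y) = log(-sqrt(-1/(C1 + sqrt(3)*y))) - log(2)/2
 h(y) = log(-1/(C1 + sqrt(3)*y))/2 - log(2)/2


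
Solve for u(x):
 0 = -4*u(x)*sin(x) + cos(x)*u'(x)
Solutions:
 u(x) = C1/cos(x)^4


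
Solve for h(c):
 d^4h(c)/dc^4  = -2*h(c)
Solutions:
 h(c) = (C1*sin(2^(3/4)*c/2) + C2*cos(2^(3/4)*c/2))*exp(-2^(3/4)*c/2) + (C3*sin(2^(3/4)*c/2) + C4*cos(2^(3/4)*c/2))*exp(2^(3/4)*c/2)


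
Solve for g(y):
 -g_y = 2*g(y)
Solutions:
 g(y) = C1*exp(-2*y)


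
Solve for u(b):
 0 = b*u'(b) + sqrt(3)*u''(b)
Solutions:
 u(b) = C1 + C2*erf(sqrt(2)*3^(3/4)*b/6)


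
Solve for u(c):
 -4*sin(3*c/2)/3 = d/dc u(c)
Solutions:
 u(c) = C1 + 8*cos(3*c/2)/9


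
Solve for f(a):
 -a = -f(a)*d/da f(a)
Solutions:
 f(a) = -sqrt(C1 + a^2)
 f(a) = sqrt(C1 + a^2)


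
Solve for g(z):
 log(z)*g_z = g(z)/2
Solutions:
 g(z) = C1*exp(li(z)/2)


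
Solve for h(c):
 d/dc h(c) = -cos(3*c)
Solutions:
 h(c) = C1 - sin(3*c)/3


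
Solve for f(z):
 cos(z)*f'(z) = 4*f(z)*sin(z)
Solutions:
 f(z) = C1/cos(z)^4


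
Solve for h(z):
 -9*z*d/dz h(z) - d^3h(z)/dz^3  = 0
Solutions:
 h(z) = C1 + Integral(C2*airyai(-3^(2/3)*z) + C3*airybi(-3^(2/3)*z), z)


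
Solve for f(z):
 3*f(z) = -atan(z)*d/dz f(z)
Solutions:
 f(z) = C1*exp(-3*Integral(1/atan(z), z))


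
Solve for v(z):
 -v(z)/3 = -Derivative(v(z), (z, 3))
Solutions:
 v(z) = C3*exp(3^(2/3)*z/3) + (C1*sin(3^(1/6)*z/2) + C2*cos(3^(1/6)*z/2))*exp(-3^(2/3)*z/6)


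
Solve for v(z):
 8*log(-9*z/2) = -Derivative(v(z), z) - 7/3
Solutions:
 v(z) = C1 - 8*z*log(-z) + z*(-16*log(3) + 8*log(2) + 17/3)


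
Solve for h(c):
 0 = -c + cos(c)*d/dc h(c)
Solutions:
 h(c) = C1 + Integral(c/cos(c), c)


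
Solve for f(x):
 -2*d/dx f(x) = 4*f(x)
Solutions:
 f(x) = C1*exp(-2*x)


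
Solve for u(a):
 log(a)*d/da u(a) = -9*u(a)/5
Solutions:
 u(a) = C1*exp(-9*li(a)/5)


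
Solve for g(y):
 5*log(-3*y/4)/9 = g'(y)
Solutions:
 g(y) = C1 + 5*y*log(-y)/9 + 5*y*(-2*log(2) - 1 + log(3))/9


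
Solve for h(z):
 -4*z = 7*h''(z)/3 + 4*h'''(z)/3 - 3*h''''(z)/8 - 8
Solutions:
 h(z) = C1 + C2*z + C3*exp(2*z*(8 - sqrt(190))/9) + C4*exp(2*z*(8 + sqrt(190))/9) - 2*z^3/7 + 108*z^2/49


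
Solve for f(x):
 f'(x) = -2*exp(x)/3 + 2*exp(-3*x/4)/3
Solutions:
 f(x) = C1 - 2*exp(x)/3 - 8*exp(-3*x/4)/9


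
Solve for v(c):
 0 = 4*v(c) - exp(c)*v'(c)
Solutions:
 v(c) = C1*exp(-4*exp(-c))


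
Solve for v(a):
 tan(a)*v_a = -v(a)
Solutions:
 v(a) = C1/sin(a)


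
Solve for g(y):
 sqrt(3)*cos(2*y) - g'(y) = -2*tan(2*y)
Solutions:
 g(y) = C1 - log(cos(2*y)) + sqrt(3)*sin(2*y)/2


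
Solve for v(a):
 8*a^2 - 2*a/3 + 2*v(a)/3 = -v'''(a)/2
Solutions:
 v(a) = C3*exp(-6^(2/3)*a/3) - 12*a^2 + a + (C1*sin(2^(2/3)*3^(1/6)*a/2) + C2*cos(2^(2/3)*3^(1/6)*a/2))*exp(6^(2/3)*a/6)


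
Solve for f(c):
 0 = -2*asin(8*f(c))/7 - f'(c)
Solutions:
 Integral(1/asin(8*_y), (_y, f(c))) = C1 - 2*c/7


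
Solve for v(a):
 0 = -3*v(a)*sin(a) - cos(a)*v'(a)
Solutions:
 v(a) = C1*cos(a)^3


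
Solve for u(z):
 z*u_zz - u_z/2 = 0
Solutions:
 u(z) = C1 + C2*z^(3/2)


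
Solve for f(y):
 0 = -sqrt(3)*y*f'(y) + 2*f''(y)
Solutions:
 f(y) = C1 + C2*erfi(3^(1/4)*y/2)


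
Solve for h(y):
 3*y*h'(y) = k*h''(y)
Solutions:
 h(y) = C1 + C2*erf(sqrt(6)*y*sqrt(-1/k)/2)/sqrt(-1/k)


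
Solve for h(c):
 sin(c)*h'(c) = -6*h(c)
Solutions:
 h(c) = C1*(cos(c)^3 + 3*cos(c)^2 + 3*cos(c) + 1)/(cos(c)^3 - 3*cos(c)^2 + 3*cos(c) - 1)


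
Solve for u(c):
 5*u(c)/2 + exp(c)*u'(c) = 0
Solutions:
 u(c) = C1*exp(5*exp(-c)/2)


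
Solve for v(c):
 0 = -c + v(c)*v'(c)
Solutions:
 v(c) = -sqrt(C1 + c^2)
 v(c) = sqrt(C1 + c^2)


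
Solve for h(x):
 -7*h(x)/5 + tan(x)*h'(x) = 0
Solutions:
 h(x) = C1*sin(x)^(7/5)


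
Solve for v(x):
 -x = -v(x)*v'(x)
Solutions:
 v(x) = -sqrt(C1 + x^2)
 v(x) = sqrt(C1 + x^2)


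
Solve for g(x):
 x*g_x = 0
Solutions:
 g(x) = C1


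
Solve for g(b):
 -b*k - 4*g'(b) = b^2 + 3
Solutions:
 g(b) = C1 - b^3/12 - b^2*k/8 - 3*b/4


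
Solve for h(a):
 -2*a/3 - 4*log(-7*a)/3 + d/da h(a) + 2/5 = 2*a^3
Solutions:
 h(a) = C1 + a^4/2 + a^2/3 + 4*a*log(-a)/3 + 2*a*(-13 + 10*log(7))/15


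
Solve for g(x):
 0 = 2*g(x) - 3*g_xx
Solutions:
 g(x) = C1*exp(-sqrt(6)*x/3) + C2*exp(sqrt(6)*x/3)


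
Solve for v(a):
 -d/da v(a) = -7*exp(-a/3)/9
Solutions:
 v(a) = C1 - 7*exp(-a/3)/3


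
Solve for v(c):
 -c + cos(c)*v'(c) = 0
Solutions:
 v(c) = C1 + Integral(c/cos(c), c)


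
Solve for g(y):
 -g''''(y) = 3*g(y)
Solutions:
 g(y) = (C1*sin(sqrt(2)*3^(1/4)*y/2) + C2*cos(sqrt(2)*3^(1/4)*y/2))*exp(-sqrt(2)*3^(1/4)*y/2) + (C3*sin(sqrt(2)*3^(1/4)*y/2) + C4*cos(sqrt(2)*3^(1/4)*y/2))*exp(sqrt(2)*3^(1/4)*y/2)


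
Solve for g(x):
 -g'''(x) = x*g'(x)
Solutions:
 g(x) = C1 + Integral(C2*airyai(-x) + C3*airybi(-x), x)


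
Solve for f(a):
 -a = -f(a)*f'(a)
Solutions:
 f(a) = -sqrt(C1 + a^2)
 f(a) = sqrt(C1 + a^2)


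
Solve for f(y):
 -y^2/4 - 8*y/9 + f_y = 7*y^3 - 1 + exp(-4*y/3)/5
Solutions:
 f(y) = C1 + 7*y^4/4 + y^3/12 + 4*y^2/9 - y - 3*exp(-4*y/3)/20


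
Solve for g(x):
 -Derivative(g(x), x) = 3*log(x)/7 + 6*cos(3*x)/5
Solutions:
 g(x) = C1 - 3*x*log(x)/7 + 3*x/7 - 2*sin(3*x)/5


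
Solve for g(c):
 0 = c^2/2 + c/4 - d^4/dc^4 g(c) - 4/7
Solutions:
 g(c) = C1 + C2*c + C3*c^2 + C4*c^3 + c^6/720 + c^5/480 - c^4/42


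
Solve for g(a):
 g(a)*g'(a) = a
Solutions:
 g(a) = -sqrt(C1 + a^2)
 g(a) = sqrt(C1 + a^2)


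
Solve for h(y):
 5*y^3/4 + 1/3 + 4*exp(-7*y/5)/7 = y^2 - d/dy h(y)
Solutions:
 h(y) = C1 - 5*y^4/16 + y^3/3 - y/3 + 20*exp(-7*y/5)/49


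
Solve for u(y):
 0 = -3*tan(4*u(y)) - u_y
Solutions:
 u(y) = -asin(C1*exp(-12*y))/4 + pi/4
 u(y) = asin(C1*exp(-12*y))/4


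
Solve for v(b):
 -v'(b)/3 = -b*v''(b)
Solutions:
 v(b) = C1 + C2*b^(4/3)


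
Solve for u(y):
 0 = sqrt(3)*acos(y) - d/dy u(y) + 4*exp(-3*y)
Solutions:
 u(y) = C1 + sqrt(3)*y*acos(y) - sqrt(3)*sqrt(1 - y^2) - 4*exp(-3*y)/3


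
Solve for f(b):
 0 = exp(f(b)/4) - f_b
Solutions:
 f(b) = 4*log(-1/(C1 + b)) + 8*log(2)


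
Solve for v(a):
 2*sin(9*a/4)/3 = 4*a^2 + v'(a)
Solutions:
 v(a) = C1 - 4*a^3/3 - 8*cos(9*a/4)/27


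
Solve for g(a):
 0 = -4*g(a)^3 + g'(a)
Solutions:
 g(a) = -sqrt(2)*sqrt(-1/(C1 + 4*a))/2
 g(a) = sqrt(2)*sqrt(-1/(C1 + 4*a))/2


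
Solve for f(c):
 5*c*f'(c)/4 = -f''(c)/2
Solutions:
 f(c) = C1 + C2*erf(sqrt(5)*c/2)


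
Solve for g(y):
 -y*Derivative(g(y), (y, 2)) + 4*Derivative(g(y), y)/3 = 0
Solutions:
 g(y) = C1 + C2*y^(7/3)


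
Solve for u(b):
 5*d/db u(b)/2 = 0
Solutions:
 u(b) = C1


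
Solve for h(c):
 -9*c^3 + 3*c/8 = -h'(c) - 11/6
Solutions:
 h(c) = C1 + 9*c^4/4 - 3*c^2/16 - 11*c/6


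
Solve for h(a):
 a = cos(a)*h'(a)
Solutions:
 h(a) = C1 + Integral(a/cos(a), a)


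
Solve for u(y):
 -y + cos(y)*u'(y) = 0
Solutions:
 u(y) = C1 + Integral(y/cos(y), y)


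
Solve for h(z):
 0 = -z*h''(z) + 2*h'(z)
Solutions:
 h(z) = C1 + C2*z^3


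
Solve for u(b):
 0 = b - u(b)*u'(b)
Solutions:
 u(b) = -sqrt(C1 + b^2)
 u(b) = sqrt(C1 + b^2)


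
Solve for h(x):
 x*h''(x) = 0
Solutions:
 h(x) = C1 + C2*x


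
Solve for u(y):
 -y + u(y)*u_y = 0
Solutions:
 u(y) = -sqrt(C1 + y^2)
 u(y) = sqrt(C1 + y^2)


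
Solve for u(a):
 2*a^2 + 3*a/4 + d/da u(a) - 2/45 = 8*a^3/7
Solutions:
 u(a) = C1 + 2*a^4/7 - 2*a^3/3 - 3*a^2/8 + 2*a/45


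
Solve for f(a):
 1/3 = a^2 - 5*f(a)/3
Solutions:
 f(a) = 3*a^2/5 - 1/5


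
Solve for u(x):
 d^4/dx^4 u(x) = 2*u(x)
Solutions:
 u(x) = C1*exp(-2^(1/4)*x) + C2*exp(2^(1/4)*x) + C3*sin(2^(1/4)*x) + C4*cos(2^(1/4)*x)


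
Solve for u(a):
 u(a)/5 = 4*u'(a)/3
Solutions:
 u(a) = C1*exp(3*a/20)


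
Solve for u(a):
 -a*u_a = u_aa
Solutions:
 u(a) = C1 + C2*erf(sqrt(2)*a/2)


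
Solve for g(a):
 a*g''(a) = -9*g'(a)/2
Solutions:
 g(a) = C1 + C2/a^(7/2)


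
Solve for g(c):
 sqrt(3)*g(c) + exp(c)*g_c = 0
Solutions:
 g(c) = C1*exp(sqrt(3)*exp(-c))


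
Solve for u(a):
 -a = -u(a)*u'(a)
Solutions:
 u(a) = -sqrt(C1 + a^2)
 u(a) = sqrt(C1 + a^2)


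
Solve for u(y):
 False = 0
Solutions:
 u(y) = C1 + zoo*y - 5*log(cos(3*y/4))/3


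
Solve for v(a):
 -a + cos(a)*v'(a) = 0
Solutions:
 v(a) = C1 + Integral(a/cos(a), a)


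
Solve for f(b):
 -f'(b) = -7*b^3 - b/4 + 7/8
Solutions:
 f(b) = C1 + 7*b^4/4 + b^2/8 - 7*b/8


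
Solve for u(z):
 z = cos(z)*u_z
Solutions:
 u(z) = C1 + Integral(z/cos(z), z)


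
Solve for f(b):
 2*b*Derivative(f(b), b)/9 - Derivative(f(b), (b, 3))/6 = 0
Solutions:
 f(b) = C1 + Integral(C2*airyai(6^(2/3)*b/3) + C3*airybi(6^(2/3)*b/3), b)


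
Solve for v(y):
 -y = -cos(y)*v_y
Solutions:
 v(y) = C1 + Integral(y/cos(y), y)


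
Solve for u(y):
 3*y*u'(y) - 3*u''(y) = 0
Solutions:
 u(y) = C1 + C2*erfi(sqrt(2)*y/2)


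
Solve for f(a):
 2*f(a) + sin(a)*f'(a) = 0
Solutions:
 f(a) = C1*(cos(a) + 1)/(cos(a) - 1)


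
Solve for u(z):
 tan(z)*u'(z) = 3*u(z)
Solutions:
 u(z) = C1*sin(z)^3


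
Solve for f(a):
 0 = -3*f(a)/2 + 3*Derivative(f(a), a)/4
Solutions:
 f(a) = C1*exp(2*a)


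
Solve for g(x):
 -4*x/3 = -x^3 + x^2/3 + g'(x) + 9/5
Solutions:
 g(x) = C1 + x^4/4 - x^3/9 - 2*x^2/3 - 9*x/5


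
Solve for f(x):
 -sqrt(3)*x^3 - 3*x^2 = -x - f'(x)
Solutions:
 f(x) = C1 + sqrt(3)*x^4/4 + x^3 - x^2/2


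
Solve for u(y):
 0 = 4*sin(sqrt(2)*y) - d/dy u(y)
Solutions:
 u(y) = C1 - 2*sqrt(2)*cos(sqrt(2)*y)


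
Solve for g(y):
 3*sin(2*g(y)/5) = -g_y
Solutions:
 3*y + 5*log(cos(2*g(y)/5) - 1)/4 - 5*log(cos(2*g(y)/5) + 1)/4 = C1


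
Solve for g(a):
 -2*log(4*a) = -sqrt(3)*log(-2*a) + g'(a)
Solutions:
 g(a) = C1 - a*(2 - sqrt(3))*log(a) + a*(-4*log(2) - sqrt(3) + sqrt(3)*log(2) + 2 + sqrt(3)*I*pi)


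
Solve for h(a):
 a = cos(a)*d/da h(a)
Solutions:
 h(a) = C1 + Integral(a/cos(a), a)


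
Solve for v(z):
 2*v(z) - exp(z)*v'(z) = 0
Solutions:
 v(z) = C1*exp(-2*exp(-z))


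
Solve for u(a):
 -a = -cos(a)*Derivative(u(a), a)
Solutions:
 u(a) = C1 + Integral(a/cos(a), a)


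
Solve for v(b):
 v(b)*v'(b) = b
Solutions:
 v(b) = -sqrt(C1 + b^2)
 v(b) = sqrt(C1 + b^2)


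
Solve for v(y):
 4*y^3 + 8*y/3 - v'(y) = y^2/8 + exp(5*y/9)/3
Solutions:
 v(y) = C1 + y^4 - y^3/24 + 4*y^2/3 - 3*exp(5*y/9)/5


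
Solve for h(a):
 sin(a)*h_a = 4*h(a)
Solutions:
 h(a) = C1*(cos(a)^2 - 2*cos(a) + 1)/(cos(a)^2 + 2*cos(a) + 1)


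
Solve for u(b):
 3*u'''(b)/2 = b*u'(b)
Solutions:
 u(b) = C1 + Integral(C2*airyai(2^(1/3)*3^(2/3)*b/3) + C3*airybi(2^(1/3)*3^(2/3)*b/3), b)


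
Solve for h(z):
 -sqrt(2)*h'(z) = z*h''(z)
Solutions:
 h(z) = C1 + C2*z^(1 - sqrt(2))


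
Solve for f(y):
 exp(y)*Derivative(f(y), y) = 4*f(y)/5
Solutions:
 f(y) = C1*exp(-4*exp(-y)/5)


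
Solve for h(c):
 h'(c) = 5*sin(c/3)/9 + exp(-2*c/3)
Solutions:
 h(c) = C1 - 5*cos(c/3)/3 - 3*exp(-2*c/3)/2


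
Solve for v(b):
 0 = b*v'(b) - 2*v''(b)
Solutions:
 v(b) = C1 + C2*erfi(b/2)


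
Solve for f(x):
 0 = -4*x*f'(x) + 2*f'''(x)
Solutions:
 f(x) = C1 + Integral(C2*airyai(2^(1/3)*x) + C3*airybi(2^(1/3)*x), x)


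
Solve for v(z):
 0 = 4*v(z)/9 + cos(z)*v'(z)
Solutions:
 v(z) = C1*(sin(z) - 1)^(2/9)/(sin(z) + 1)^(2/9)


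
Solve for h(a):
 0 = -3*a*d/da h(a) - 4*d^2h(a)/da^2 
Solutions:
 h(a) = C1 + C2*erf(sqrt(6)*a/4)


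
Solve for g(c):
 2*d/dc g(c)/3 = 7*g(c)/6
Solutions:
 g(c) = C1*exp(7*c/4)


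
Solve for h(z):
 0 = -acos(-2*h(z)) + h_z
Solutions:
 Integral(1/acos(-2*_y), (_y, h(z))) = C1 + z


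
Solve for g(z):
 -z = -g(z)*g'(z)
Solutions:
 g(z) = -sqrt(C1 + z^2)
 g(z) = sqrt(C1 + z^2)


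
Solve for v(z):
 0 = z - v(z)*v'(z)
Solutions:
 v(z) = -sqrt(C1 + z^2)
 v(z) = sqrt(C1 + z^2)


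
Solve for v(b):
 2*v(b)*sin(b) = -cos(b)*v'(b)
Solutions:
 v(b) = C1*cos(b)^2


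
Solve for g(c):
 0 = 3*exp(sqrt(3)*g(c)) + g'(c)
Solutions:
 g(c) = sqrt(3)*(2*log(1/(C1 + 3*c)) - log(3))/6


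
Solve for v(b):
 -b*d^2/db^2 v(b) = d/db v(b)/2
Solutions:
 v(b) = C1 + C2*sqrt(b)


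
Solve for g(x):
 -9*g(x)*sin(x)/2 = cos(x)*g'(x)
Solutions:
 g(x) = C1*cos(x)^(9/2)


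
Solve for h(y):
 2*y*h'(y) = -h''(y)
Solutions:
 h(y) = C1 + C2*erf(y)


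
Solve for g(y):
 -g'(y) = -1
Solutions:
 g(y) = C1 + y


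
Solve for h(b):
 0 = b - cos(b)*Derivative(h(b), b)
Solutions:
 h(b) = C1 + Integral(b/cos(b), b)


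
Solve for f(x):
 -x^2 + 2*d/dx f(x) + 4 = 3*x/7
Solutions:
 f(x) = C1 + x^3/6 + 3*x^2/28 - 2*x


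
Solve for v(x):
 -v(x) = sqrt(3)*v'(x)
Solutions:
 v(x) = C1*exp(-sqrt(3)*x/3)


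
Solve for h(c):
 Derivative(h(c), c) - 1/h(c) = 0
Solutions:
 h(c) = -sqrt(C1 + 2*c)
 h(c) = sqrt(C1 + 2*c)


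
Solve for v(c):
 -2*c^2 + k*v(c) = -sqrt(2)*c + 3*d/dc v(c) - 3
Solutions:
 v(c) = C1*exp(c*k/3) + 2*c^2/k - sqrt(2)*c/k + 12*c/k^2 - 3/k - 3*sqrt(2)/k^2 + 36/k^3


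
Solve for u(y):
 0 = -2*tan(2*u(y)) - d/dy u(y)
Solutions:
 u(y) = -asin(C1*exp(-4*y))/2 + pi/2
 u(y) = asin(C1*exp(-4*y))/2


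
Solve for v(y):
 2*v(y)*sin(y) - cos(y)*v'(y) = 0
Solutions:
 v(y) = C1/cos(y)^2


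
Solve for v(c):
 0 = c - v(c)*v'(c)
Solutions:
 v(c) = -sqrt(C1 + c^2)
 v(c) = sqrt(C1 + c^2)


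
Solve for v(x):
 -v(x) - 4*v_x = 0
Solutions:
 v(x) = C1*exp(-x/4)


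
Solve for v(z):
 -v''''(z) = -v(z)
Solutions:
 v(z) = C1*exp(-z) + C2*exp(z) + C3*sin(z) + C4*cos(z)


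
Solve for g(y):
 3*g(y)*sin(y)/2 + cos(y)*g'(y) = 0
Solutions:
 g(y) = C1*cos(y)^(3/2)


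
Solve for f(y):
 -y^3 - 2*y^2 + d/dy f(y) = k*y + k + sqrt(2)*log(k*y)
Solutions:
 f(y) = C1 + k*y^2/2 + y^4/4 + 2*y^3/3 + y*(k - sqrt(2)) + sqrt(2)*y*log(k*y)


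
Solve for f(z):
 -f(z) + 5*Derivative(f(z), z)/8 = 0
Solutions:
 f(z) = C1*exp(8*z/5)


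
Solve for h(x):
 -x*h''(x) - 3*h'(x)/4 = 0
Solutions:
 h(x) = C1 + C2*x^(1/4)


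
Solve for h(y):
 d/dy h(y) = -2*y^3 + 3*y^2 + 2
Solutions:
 h(y) = C1 - y^4/2 + y^3 + 2*y


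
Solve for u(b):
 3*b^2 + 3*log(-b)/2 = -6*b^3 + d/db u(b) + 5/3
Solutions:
 u(b) = C1 + 3*b^4/2 + b^3 + 3*b*log(-b)/2 - 19*b/6


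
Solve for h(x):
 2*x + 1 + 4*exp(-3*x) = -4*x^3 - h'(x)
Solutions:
 h(x) = C1 - x^4 - x^2 - x + 4*exp(-3*x)/3


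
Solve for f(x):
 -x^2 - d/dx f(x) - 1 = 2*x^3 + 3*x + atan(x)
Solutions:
 f(x) = C1 - x^4/2 - x^3/3 - 3*x^2/2 - x*atan(x) - x + log(x^2 + 1)/2


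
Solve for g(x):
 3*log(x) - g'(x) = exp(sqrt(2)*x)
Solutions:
 g(x) = C1 + 3*x*log(x) - 3*x - sqrt(2)*exp(sqrt(2)*x)/2


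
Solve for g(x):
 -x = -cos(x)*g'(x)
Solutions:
 g(x) = C1 + Integral(x/cos(x), x)


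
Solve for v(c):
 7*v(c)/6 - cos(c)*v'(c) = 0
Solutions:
 v(c) = C1*(sin(c) + 1)^(7/12)/(sin(c) - 1)^(7/12)


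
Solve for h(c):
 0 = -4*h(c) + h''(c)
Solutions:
 h(c) = C1*exp(-2*c) + C2*exp(2*c)


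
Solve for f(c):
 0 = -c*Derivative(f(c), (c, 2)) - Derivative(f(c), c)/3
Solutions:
 f(c) = C1 + C2*c^(2/3)


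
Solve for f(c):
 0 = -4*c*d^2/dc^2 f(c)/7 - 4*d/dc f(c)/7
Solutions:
 f(c) = C1 + C2*log(c)


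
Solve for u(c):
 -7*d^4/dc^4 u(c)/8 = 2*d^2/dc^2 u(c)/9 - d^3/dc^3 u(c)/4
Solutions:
 u(c) = C1 + C2*c + (C3*sin(sqrt(103)*c/21) + C4*cos(sqrt(103)*c/21))*exp(c/7)


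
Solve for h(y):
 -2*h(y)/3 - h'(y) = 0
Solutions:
 h(y) = C1*exp(-2*y/3)


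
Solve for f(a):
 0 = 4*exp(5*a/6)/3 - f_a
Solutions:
 f(a) = C1 + 8*exp(5*a/6)/5


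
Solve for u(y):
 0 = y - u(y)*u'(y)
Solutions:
 u(y) = -sqrt(C1 + y^2)
 u(y) = sqrt(C1 + y^2)


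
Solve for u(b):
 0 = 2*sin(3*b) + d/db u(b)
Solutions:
 u(b) = C1 + 2*cos(3*b)/3


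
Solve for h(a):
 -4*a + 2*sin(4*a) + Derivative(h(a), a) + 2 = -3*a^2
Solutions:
 h(a) = C1 - a^3 + 2*a^2 - 2*a + cos(4*a)/2


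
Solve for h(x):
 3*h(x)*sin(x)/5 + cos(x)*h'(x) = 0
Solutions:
 h(x) = C1*cos(x)^(3/5)


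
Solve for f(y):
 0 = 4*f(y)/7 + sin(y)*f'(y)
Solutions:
 f(y) = C1*(cos(y) + 1)^(2/7)/(cos(y) - 1)^(2/7)


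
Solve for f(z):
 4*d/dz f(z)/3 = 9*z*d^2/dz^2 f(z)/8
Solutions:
 f(z) = C1 + C2*z^(59/27)


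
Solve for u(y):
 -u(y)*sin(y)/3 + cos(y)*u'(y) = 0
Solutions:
 u(y) = C1/cos(y)^(1/3)


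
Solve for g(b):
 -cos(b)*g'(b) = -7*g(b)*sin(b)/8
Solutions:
 g(b) = C1/cos(b)^(7/8)


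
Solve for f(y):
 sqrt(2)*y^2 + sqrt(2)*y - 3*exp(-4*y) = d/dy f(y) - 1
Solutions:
 f(y) = C1 + sqrt(2)*y^3/3 + sqrt(2)*y^2/2 + y + 3*exp(-4*y)/4


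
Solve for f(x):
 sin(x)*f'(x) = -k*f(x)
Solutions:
 f(x) = C1*exp(k*(-log(cos(x) - 1) + log(cos(x) + 1))/2)


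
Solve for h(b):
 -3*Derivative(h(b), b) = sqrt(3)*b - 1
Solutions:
 h(b) = C1 - sqrt(3)*b^2/6 + b/3


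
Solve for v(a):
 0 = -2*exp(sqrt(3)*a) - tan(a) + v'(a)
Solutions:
 v(a) = C1 + 2*sqrt(3)*exp(sqrt(3)*a)/3 - log(cos(a))


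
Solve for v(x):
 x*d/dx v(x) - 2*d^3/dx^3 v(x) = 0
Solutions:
 v(x) = C1 + Integral(C2*airyai(2^(2/3)*x/2) + C3*airybi(2^(2/3)*x/2), x)


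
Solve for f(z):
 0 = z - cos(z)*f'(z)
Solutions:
 f(z) = C1 + Integral(z/cos(z), z)


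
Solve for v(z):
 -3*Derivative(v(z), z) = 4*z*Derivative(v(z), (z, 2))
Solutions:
 v(z) = C1 + C2*z^(1/4)


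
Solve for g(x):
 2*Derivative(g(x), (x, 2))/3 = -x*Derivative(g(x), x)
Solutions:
 g(x) = C1 + C2*erf(sqrt(3)*x/2)


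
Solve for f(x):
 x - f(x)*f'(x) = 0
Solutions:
 f(x) = -sqrt(C1 + x^2)
 f(x) = sqrt(C1 + x^2)


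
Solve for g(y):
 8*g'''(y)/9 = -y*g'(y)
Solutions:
 g(y) = C1 + Integral(C2*airyai(-3^(2/3)*y/2) + C3*airybi(-3^(2/3)*y/2), y)


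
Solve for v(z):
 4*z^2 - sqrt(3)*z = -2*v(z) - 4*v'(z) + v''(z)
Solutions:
 v(z) = C1*exp(z*(2 - sqrt(6))) + C2*exp(z*(2 + sqrt(6))) - 2*z^2 + sqrt(3)*z/2 + 8*z - 18 - sqrt(3)


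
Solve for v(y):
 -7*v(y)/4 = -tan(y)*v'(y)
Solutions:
 v(y) = C1*sin(y)^(7/4)


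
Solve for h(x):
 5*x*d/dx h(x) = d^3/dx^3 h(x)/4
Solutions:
 h(x) = C1 + Integral(C2*airyai(20^(1/3)*x) + C3*airybi(20^(1/3)*x), x)


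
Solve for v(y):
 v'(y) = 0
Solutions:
 v(y) = C1


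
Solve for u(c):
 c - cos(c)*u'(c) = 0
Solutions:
 u(c) = C1 + Integral(c/cos(c), c)


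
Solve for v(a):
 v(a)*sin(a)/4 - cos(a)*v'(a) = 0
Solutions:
 v(a) = C1/cos(a)^(1/4)


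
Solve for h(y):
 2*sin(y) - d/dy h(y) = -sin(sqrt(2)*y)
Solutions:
 h(y) = C1 - 2*cos(y) - sqrt(2)*cos(sqrt(2)*y)/2


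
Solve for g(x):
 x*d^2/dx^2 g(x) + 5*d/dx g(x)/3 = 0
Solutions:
 g(x) = C1 + C2/x^(2/3)


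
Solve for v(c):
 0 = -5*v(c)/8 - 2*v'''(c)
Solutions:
 v(c) = C3*exp(-2^(2/3)*5^(1/3)*c/4) + (C1*sin(2^(2/3)*sqrt(3)*5^(1/3)*c/8) + C2*cos(2^(2/3)*sqrt(3)*5^(1/3)*c/8))*exp(2^(2/3)*5^(1/3)*c/8)


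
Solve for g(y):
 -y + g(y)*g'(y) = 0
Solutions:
 g(y) = -sqrt(C1 + y^2)
 g(y) = sqrt(C1 + y^2)


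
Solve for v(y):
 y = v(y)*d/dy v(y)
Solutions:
 v(y) = -sqrt(C1 + y^2)
 v(y) = sqrt(C1 + y^2)


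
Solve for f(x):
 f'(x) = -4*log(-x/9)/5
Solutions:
 f(x) = C1 - 4*x*log(-x)/5 + 4*x*(1 + 2*log(3))/5


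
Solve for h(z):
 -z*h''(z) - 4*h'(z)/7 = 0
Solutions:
 h(z) = C1 + C2*z^(3/7)


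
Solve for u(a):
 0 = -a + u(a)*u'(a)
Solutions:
 u(a) = -sqrt(C1 + a^2)
 u(a) = sqrt(C1 + a^2)


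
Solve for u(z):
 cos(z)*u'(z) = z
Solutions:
 u(z) = C1 + Integral(z/cos(z), z)


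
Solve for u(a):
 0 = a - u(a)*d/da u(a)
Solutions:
 u(a) = -sqrt(C1 + a^2)
 u(a) = sqrt(C1 + a^2)


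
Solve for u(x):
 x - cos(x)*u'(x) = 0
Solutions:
 u(x) = C1 + Integral(x/cos(x), x)


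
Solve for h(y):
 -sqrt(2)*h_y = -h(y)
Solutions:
 h(y) = C1*exp(sqrt(2)*y/2)


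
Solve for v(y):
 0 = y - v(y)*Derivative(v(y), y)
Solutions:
 v(y) = -sqrt(C1 + y^2)
 v(y) = sqrt(C1 + y^2)


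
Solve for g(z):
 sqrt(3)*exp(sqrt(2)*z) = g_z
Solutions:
 g(z) = C1 + sqrt(6)*exp(sqrt(2)*z)/2


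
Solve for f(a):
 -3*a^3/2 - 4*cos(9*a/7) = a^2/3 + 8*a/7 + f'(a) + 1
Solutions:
 f(a) = C1 - 3*a^4/8 - a^3/9 - 4*a^2/7 - a - 28*sin(9*a/7)/9


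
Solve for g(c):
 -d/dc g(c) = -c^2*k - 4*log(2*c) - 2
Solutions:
 g(c) = C1 + c^3*k/3 + 4*c*log(c) - 2*c + c*log(16)


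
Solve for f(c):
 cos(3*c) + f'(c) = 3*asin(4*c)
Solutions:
 f(c) = C1 + 3*c*asin(4*c) + 3*sqrt(1 - 16*c^2)/4 - sin(3*c)/3


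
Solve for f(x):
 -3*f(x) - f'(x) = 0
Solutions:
 f(x) = C1*exp(-3*x)


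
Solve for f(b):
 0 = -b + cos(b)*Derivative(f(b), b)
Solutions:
 f(b) = C1 + Integral(b/cos(b), b)


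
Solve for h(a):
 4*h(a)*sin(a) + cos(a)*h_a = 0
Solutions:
 h(a) = C1*cos(a)^4


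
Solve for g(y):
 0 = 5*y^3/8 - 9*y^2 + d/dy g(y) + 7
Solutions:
 g(y) = C1 - 5*y^4/32 + 3*y^3 - 7*y


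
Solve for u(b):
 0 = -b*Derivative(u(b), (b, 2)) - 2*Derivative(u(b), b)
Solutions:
 u(b) = C1 + C2/b


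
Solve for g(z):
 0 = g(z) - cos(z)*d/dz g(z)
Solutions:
 g(z) = C1*sqrt(sin(z) + 1)/sqrt(sin(z) - 1)


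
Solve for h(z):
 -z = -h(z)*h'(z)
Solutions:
 h(z) = -sqrt(C1 + z^2)
 h(z) = sqrt(C1 + z^2)


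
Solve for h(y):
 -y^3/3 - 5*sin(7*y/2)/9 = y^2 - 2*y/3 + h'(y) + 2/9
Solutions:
 h(y) = C1 - y^4/12 - y^3/3 + y^2/3 - 2*y/9 + 10*cos(7*y/2)/63


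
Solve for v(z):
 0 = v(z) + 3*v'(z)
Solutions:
 v(z) = C1*exp(-z/3)


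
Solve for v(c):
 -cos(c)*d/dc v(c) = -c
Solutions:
 v(c) = C1 + Integral(c/cos(c), c)


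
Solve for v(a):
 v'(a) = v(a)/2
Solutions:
 v(a) = C1*exp(a/2)


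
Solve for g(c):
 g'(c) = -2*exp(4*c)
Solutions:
 g(c) = C1 - exp(4*c)/2


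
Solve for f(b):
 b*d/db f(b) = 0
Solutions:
 f(b) = C1


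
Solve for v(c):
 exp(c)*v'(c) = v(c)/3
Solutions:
 v(c) = C1*exp(-exp(-c)/3)


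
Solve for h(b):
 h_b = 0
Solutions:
 h(b) = C1


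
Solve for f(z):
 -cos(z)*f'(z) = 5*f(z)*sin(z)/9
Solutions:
 f(z) = C1*cos(z)^(5/9)


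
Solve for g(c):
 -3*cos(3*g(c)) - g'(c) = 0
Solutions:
 g(c) = -asin((C1 + exp(18*c))/(C1 - exp(18*c)))/3 + pi/3
 g(c) = asin((C1 + exp(18*c))/(C1 - exp(18*c)))/3


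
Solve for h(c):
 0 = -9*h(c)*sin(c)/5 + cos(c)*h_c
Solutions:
 h(c) = C1/cos(c)^(9/5)


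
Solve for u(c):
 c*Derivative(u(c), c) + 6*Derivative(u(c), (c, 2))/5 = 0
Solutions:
 u(c) = C1 + C2*erf(sqrt(15)*c/6)


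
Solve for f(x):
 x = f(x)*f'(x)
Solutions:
 f(x) = -sqrt(C1 + x^2)
 f(x) = sqrt(C1 + x^2)


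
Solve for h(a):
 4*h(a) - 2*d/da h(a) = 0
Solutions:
 h(a) = C1*exp(2*a)


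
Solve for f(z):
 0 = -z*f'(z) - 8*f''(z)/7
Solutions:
 f(z) = C1 + C2*erf(sqrt(7)*z/4)


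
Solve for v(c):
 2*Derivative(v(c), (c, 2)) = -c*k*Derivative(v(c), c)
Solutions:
 v(c) = Piecewise((-sqrt(pi)*C1*erf(c*sqrt(k)/2)/sqrt(k) - C2, (k > 0) | (k < 0)), (-C1*c - C2, True))


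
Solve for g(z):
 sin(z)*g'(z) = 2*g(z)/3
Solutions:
 g(z) = C1*(cos(z) - 1)^(1/3)/(cos(z) + 1)^(1/3)


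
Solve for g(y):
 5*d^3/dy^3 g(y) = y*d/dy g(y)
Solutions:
 g(y) = C1 + Integral(C2*airyai(5^(2/3)*y/5) + C3*airybi(5^(2/3)*y/5), y)


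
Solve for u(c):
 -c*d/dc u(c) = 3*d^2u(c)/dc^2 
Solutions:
 u(c) = C1 + C2*erf(sqrt(6)*c/6)


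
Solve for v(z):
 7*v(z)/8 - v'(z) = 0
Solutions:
 v(z) = C1*exp(7*z/8)


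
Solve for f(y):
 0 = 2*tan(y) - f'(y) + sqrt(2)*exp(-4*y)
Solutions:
 f(y) = C1 + log(tan(y)^2 + 1) - sqrt(2)*exp(-4*y)/4


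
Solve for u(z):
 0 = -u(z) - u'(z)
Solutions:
 u(z) = C1*exp(-z)


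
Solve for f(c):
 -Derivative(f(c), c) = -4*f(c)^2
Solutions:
 f(c) = -1/(C1 + 4*c)


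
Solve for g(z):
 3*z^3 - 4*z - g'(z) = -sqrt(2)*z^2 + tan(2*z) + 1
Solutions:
 g(z) = C1 + 3*z^4/4 + sqrt(2)*z^3/3 - 2*z^2 - z + log(cos(2*z))/2


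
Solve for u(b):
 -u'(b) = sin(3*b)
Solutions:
 u(b) = C1 + cos(3*b)/3


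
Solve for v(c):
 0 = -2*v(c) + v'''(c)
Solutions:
 v(c) = C3*exp(2^(1/3)*c) + (C1*sin(2^(1/3)*sqrt(3)*c/2) + C2*cos(2^(1/3)*sqrt(3)*c/2))*exp(-2^(1/3)*c/2)


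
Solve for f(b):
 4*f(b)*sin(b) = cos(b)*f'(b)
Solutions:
 f(b) = C1/cos(b)^4


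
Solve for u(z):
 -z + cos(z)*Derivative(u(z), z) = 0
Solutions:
 u(z) = C1 + Integral(z/cos(z), z)


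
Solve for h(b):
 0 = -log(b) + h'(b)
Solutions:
 h(b) = C1 + b*log(b) - b


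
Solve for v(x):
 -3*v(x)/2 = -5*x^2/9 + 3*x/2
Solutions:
 v(x) = x*(10*x - 27)/27


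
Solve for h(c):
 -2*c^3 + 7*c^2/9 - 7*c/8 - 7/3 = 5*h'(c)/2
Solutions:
 h(c) = C1 - c^4/5 + 14*c^3/135 - 7*c^2/40 - 14*c/15


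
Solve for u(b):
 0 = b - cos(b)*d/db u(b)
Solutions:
 u(b) = C1 + Integral(b/cos(b), b)


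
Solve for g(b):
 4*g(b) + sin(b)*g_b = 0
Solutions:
 g(b) = C1*(cos(b)^2 + 2*cos(b) + 1)/(cos(b)^2 - 2*cos(b) + 1)


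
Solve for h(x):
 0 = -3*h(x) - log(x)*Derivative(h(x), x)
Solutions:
 h(x) = C1*exp(-3*li(x))


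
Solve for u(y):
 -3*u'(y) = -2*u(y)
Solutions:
 u(y) = C1*exp(2*y/3)


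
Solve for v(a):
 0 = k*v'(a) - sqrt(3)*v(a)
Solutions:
 v(a) = C1*exp(sqrt(3)*a/k)


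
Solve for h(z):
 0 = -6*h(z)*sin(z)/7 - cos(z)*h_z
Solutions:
 h(z) = C1*cos(z)^(6/7)


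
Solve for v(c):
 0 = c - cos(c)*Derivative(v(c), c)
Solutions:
 v(c) = C1 + Integral(c/cos(c), c)


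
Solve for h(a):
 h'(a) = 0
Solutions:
 h(a) = C1


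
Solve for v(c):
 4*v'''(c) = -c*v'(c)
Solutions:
 v(c) = C1 + Integral(C2*airyai(-2^(1/3)*c/2) + C3*airybi(-2^(1/3)*c/2), c)


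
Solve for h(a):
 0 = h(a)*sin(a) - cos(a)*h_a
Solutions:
 h(a) = C1/cos(a)


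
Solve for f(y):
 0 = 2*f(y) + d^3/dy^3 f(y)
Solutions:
 f(y) = C3*exp(-2^(1/3)*y) + (C1*sin(2^(1/3)*sqrt(3)*y/2) + C2*cos(2^(1/3)*sqrt(3)*y/2))*exp(2^(1/3)*y/2)


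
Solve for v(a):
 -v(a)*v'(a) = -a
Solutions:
 v(a) = -sqrt(C1 + a^2)
 v(a) = sqrt(C1 + a^2)


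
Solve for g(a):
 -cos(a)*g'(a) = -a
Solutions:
 g(a) = C1 + Integral(a/cos(a), a)


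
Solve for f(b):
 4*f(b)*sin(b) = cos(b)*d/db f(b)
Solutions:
 f(b) = C1/cos(b)^4


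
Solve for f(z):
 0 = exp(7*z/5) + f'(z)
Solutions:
 f(z) = C1 - 5*exp(7*z/5)/7


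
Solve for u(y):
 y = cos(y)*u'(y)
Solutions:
 u(y) = C1 + Integral(y/cos(y), y)


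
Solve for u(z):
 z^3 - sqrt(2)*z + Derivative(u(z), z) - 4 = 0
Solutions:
 u(z) = C1 - z^4/4 + sqrt(2)*z^2/2 + 4*z


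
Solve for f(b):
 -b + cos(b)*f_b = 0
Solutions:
 f(b) = C1 + Integral(b/cos(b), b)


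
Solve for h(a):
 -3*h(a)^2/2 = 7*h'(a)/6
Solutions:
 h(a) = 7/(C1 + 9*a)


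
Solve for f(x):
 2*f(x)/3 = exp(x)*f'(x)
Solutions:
 f(x) = C1*exp(-2*exp(-x)/3)


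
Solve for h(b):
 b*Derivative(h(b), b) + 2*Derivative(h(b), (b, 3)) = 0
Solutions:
 h(b) = C1 + Integral(C2*airyai(-2^(2/3)*b/2) + C3*airybi(-2^(2/3)*b/2), b)


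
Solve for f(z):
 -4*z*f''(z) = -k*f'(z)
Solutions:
 f(z) = C1 + z^(re(k)/4 + 1)*(C2*sin(log(z)*Abs(im(k))/4) + C3*cos(log(z)*im(k)/4))


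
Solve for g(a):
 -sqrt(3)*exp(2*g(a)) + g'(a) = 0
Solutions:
 g(a) = log(-sqrt(-1/(C1 + sqrt(3)*a))) - log(2)/2
 g(a) = log(-1/(C1 + sqrt(3)*a))/2 - log(2)/2


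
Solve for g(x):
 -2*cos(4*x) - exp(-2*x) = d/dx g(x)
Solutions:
 g(x) = C1 - sin(4*x)/2 + exp(-2*x)/2


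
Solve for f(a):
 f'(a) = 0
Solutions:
 f(a) = C1


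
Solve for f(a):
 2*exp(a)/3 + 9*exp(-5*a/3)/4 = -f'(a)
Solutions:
 f(a) = C1 - 2*exp(a)/3 + 27*exp(-5*a/3)/20


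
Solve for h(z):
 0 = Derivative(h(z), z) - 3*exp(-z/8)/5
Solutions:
 h(z) = C1 - 24*exp(-z/8)/5


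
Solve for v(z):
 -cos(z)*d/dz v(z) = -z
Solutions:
 v(z) = C1 + Integral(z/cos(z), z)


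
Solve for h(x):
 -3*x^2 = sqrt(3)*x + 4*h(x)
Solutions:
 h(x) = x*(-3*x - sqrt(3))/4


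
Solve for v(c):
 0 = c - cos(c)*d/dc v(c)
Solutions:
 v(c) = C1 + Integral(c/cos(c), c)


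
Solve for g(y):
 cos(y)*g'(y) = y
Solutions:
 g(y) = C1 + Integral(y/cos(y), y)


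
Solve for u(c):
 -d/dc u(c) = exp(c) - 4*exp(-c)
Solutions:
 u(c) = C1 - exp(c) - 4*exp(-c)


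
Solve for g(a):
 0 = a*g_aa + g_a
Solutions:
 g(a) = C1 + C2*log(a)


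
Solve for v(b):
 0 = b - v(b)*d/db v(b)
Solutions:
 v(b) = -sqrt(C1 + b^2)
 v(b) = sqrt(C1 + b^2)


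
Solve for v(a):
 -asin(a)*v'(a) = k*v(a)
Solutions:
 v(a) = C1*exp(-k*Integral(1/asin(a), a))


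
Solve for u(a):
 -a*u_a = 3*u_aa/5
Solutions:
 u(a) = C1 + C2*erf(sqrt(30)*a/6)


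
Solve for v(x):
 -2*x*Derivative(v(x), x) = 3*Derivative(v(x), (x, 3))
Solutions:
 v(x) = C1 + Integral(C2*airyai(-2^(1/3)*3^(2/3)*x/3) + C3*airybi(-2^(1/3)*3^(2/3)*x/3), x)


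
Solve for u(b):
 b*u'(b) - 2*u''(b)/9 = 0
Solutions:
 u(b) = C1 + C2*erfi(3*b/2)


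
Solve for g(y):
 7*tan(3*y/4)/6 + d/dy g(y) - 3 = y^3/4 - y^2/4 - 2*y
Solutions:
 g(y) = C1 + y^4/16 - y^3/12 - y^2 + 3*y + 14*log(cos(3*y/4))/9


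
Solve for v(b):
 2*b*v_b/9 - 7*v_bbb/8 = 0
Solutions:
 v(b) = C1 + Integral(C2*airyai(2*294^(1/3)*b/21) + C3*airybi(2*294^(1/3)*b/21), b)


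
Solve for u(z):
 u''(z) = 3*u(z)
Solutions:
 u(z) = C1*exp(-sqrt(3)*z) + C2*exp(sqrt(3)*z)


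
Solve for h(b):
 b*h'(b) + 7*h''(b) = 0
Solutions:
 h(b) = C1 + C2*erf(sqrt(14)*b/14)


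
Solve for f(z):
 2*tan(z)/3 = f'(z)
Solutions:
 f(z) = C1 - 2*log(cos(z))/3


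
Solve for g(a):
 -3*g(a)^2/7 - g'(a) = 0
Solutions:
 g(a) = 7/(C1 + 3*a)


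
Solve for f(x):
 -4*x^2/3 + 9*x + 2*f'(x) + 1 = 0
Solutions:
 f(x) = C1 + 2*x^3/9 - 9*x^2/4 - x/2


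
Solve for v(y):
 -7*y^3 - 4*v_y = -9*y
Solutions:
 v(y) = C1 - 7*y^4/16 + 9*y^2/8


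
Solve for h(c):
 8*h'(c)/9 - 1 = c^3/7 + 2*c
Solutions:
 h(c) = C1 + 9*c^4/224 + 9*c^2/8 + 9*c/8


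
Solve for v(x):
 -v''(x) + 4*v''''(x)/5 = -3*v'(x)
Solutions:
 v(x) = C1 + C2*exp(15^(1/3)*x*(15^(1/3)/(sqrt(714) + 27)^(1/3) + (sqrt(714) + 27)^(1/3))/12)*sin(3^(1/6)*5^(1/3)*x*(-3^(2/3)*(sqrt(714) + 27)^(1/3) + 3*5^(1/3)/(sqrt(714) + 27)^(1/3))/12) + C3*exp(15^(1/3)*x*(15^(1/3)/(sqrt(714) + 27)^(1/3) + (sqrt(714) + 27)^(1/3))/12)*cos(3^(1/6)*5^(1/3)*x*(-3^(2/3)*(sqrt(714) + 27)^(1/3) + 3*5^(1/3)/(sqrt(714) + 27)^(1/3))/12) + C4*exp(-15^(1/3)*x*(15^(1/3)/(sqrt(714) + 27)^(1/3) + (sqrt(714) + 27)^(1/3))/6)


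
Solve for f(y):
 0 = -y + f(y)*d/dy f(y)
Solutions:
 f(y) = -sqrt(C1 + y^2)
 f(y) = sqrt(C1 + y^2)


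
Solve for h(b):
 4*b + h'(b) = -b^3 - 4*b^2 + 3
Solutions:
 h(b) = C1 - b^4/4 - 4*b^3/3 - 2*b^2 + 3*b


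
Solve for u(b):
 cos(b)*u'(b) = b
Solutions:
 u(b) = C1 + Integral(b/cos(b), b)


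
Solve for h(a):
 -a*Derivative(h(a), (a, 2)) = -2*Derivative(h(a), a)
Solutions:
 h(a) = C1 + C2*a^3


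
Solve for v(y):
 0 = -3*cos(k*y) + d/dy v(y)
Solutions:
 v(y) = C1 + 3*sin(k*y)/k


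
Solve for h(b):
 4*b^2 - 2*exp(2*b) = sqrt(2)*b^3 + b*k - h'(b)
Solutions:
 h(b) = C1 + sqrt(2)*b^4/4 - 4*b^3/3 + b^2*k/2 + exp(2*b)


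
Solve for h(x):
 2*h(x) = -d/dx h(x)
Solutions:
 h(x) = C1*exp(-2*x)


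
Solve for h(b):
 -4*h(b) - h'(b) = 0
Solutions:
 h(b) = C1*exp(-4*b)


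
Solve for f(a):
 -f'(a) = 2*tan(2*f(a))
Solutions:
 f(a) = -asin(C1*exp(-4*a))/2 + pi/2
 f(a) = asin(C1*exp(-4*a))/2


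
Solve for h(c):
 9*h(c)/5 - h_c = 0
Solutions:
 h(c) = C1*exp(9*c/5)


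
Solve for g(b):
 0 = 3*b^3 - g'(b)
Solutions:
 g(b) = C1 + 3*b^4/4


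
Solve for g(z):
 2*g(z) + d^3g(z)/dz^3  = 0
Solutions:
 g(z) = C3*exp(-2^(1/3)*z) + (C1*sin(2^(1/3)*sqrt(3)*z/2) + C2*cos(2^(1/3)*sqrt(3)*z/2))*exp(2^(1/3)*z/2)


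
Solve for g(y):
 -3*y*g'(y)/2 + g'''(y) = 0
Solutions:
 g(y) = C1 + Integral(C2*airyai(2^(2/3)*3^(1/3)*y/2) + C3*airybi(2^(2/3)*3^(1/3)*y/2), y)


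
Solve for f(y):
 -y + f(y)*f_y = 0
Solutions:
 f(y) = -sqrt(C1 + y^2)
 f(y) = sqrt(C1 + y^2)


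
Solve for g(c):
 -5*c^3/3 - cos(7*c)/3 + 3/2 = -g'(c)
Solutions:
 g(c) = C1 + 5*c^4/12 - 3*c/2 + sin(7*c)/21


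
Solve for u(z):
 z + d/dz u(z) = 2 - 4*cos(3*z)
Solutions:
 u(z) = C1 - z^2/2 + 2*z - 4*sin(3*z)/3


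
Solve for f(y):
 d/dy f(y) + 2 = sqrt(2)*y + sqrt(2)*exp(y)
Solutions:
 f(y) = C1 + sqrt(2)*y^2/2 - 2*y + sqrt(2)*exp(y)


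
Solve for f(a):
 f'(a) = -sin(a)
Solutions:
 f(a) = C1 + cos(a)


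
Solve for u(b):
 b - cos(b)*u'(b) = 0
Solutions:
 u(b) = C1 + Integral(b/cos(b), b)


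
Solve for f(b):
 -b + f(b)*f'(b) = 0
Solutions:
 f(b) = -sqrt(C1 + b^2)
 f(b) = sqrt(C1 + b^2)


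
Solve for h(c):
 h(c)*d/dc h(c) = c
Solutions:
 h(c) = -sqrt(C1 + c^2)
 h(c) = sqrt(C1 + c^2)


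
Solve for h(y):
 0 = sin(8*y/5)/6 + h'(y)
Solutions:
 h(y) = C1 + 5*cos(8*y/5)/48


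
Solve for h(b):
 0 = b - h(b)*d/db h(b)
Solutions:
 h(b) = -sqrt(C1 + b^2)
 h(b) = sqrt(C1 + b^2)


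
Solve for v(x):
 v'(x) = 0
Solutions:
 v(x) = C1


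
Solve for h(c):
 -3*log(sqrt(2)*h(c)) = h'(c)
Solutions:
 2*Integral(1/(2*log(_y) + log(2)), (_y, h(c)))/3 = C1 - c


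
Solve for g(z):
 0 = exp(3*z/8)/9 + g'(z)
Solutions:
 g(z) = C1 - 8*exp(3*z/8)/27


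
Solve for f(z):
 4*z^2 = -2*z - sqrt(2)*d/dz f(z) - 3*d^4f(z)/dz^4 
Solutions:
 f(z) = C1 + C4*exp(-2^(1/6)*3^(2/3)*z/3) - 2*sqrt(2)*z^3/3 - sqrt(2)*z^2/2 + (C2*sin(6^(1/6)*z/2) + C3*cos(6^(1/6)*z/2))*exp(2^(1/6)*3^(2/3)*z/6)


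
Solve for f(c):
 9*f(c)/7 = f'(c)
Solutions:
 f(c) = C1*exp(9*c/7)


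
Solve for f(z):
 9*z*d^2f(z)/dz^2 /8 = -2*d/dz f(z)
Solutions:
 f(z) = C1 + C2/z^(7/9)


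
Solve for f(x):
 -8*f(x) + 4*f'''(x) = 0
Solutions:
 f(x) = C3*exp(2^(1/3)*x) + (C1*sin(2^(1/3)*sqrt(3)*x/2) + C2*cos(2^(1/3)*sqrt(3)*x/2))*exp(-2^(1/3)*x/2)


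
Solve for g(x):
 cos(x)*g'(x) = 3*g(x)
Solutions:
 g(x) = C1*(sin(x) + 1)^(3/2)/(sin(x) - 1)^(3/2)


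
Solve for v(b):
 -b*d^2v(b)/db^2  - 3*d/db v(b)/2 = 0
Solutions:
 v(b) = C1 + C2/sqrt(b)


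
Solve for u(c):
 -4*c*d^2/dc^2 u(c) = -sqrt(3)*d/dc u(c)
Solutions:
 u(c) = C1 + C2*c^(sqrt(3)/4 + 1)


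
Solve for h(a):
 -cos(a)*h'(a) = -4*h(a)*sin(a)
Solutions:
 h(a) = C1/cos(a)^4


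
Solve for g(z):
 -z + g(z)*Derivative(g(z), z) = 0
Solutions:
 g(z) = -sqrt(C1 + z^2)
 g(z) = sqrt(C1 + z^2)


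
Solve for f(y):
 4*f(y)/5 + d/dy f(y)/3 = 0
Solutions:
 f(y) = C1*exp(-12*y/5)


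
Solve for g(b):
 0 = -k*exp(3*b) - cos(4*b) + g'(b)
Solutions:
 g(b) = C1 + k*exp(3*b)/3 + sin(4*b)/4


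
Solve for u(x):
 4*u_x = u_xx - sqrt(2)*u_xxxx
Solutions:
 u(x) = C1 + C2*exp(3^(1/3)*x*(sqrt(2)*3^(1/3)/(sqrt(3)*sqrt(216 - sqrt(2))/2 + 9*sqrt(2))^(1/3) + 2*(sqrt(3)*sqrt(216 - sqrt(2))/2 + 9*sqrt(2))^(1/3))/12)*sin(x*(-3*sqrt(6)/(3*sqrt(3)*sqrt(216 - sqrt(2))/2 + 27*sqrt(2))^(1/3) + 2*sqrt(3)*(3*sqrt(3)*sqrt(216 - sqrt(2))/2 + 27*sqrt(2))^(1/3))/12) + C3*exp(3^(1/3)*x*(sqrt(2)*3^(1/3)/(sqrt(3)*sqrt(216 - sqrt(2))/2 + 9*sqrt(2))^(1/3) + 2*(sqrt(3)*sqrt(216 - sqrt(2))/2 + 9*sqrt(2))^(1/3))/12)*cos(x*(-3*sqrt(6)/(3*sqrt(3)*sqrt(216 - sqrt(2))/2 + 27*sqrt(2))^(1/3) + 2*sqrt(3)*(3*sqrt(3)*sqrt(216 - sqrt(2))/2 + 27*sqrt(2))^(1/3))/12) + C4*exp(-3^(1/3)*x*(sqrt(2)*3^(1/3)/(sqrt(3)*sqrt(216 - sqrt(2))/2 + 9*sqrt(2))^(1/3) + 2*(sqrt(3)*sqrt(216 - sqrt(2))/2 + 9*sqrt(2))^(1/3))/6)
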